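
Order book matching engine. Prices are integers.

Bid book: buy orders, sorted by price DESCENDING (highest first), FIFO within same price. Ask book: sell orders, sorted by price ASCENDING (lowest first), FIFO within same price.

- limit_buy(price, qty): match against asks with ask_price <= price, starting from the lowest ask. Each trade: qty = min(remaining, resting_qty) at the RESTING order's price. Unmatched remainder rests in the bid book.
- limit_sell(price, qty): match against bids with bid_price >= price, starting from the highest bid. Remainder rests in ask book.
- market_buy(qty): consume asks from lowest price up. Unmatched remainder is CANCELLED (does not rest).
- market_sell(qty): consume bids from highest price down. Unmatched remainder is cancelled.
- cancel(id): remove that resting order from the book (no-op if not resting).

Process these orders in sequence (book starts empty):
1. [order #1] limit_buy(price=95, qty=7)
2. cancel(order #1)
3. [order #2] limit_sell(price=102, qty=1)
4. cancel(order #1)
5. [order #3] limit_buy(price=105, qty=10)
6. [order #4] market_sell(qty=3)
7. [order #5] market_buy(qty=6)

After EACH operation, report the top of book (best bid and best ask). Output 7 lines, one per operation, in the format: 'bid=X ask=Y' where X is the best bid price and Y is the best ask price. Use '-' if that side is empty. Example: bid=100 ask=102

Answer: bid=95 ask=-
bid=- ask=-
bid=- ask=102
bid=- ask=102
bid=105 ask=-
bid=105 ask=-
bid=105 ask=-

Derivation:
After op 1 [order #1] limit_buy(price=95, qty=7): fills=none; bids=[#1:7@95] asks=[-]
After op 2 cancel(order #1): fills=none; bids=[-] asks=[-]
After op 3 [order #2] limit_sell(price=102, qty=1): fills=none; bids=[-] asks=[#2:1@102]
After op 4 cancel(order #1): fills=none; bids=[-] asks=[#2:1@102]
After op 5 [order #3] limit_buy(price=105, qty=10): fills=#3x#2:1@102; bids=[#3:9@105] asks=[-]
After op 6 [order #4] market_sell(qty=3): fills=#3x#4:3@105; bids=[#3:6@105] asks=[-]
After op 7 [order #5] market_buy(qty=6): fills=none; bids=[#3:6@105] asks=[-]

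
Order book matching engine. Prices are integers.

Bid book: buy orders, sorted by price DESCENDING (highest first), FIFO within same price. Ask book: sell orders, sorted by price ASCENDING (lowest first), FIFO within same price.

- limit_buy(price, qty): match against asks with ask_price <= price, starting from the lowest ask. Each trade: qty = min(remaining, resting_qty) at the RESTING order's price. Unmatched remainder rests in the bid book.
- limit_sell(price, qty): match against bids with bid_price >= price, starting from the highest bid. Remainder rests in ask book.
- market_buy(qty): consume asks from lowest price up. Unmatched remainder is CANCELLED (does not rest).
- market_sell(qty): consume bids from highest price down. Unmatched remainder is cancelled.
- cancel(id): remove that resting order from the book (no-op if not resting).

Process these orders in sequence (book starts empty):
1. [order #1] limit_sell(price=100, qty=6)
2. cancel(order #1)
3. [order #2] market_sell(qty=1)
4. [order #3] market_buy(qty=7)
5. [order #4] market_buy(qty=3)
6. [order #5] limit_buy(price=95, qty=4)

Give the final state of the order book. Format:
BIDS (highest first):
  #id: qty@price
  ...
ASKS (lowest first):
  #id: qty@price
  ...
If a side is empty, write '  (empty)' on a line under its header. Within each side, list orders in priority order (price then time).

Answer: BIDS (highest first):
  #5: 4@95
ASKS (lowest first):
  (empty)

Derivation:
After op 1 [order #1] limit_sell(price=100, qty=6): fills=none; bids=[-] asks=[#1:6@100]
After op 2 cancel(order #1): fills=none; bids=[-] asks=[-]
After op 3 [order #2] market_sell(qty=1): fills=none; bids=[-] asks=[-]
After op 4 [order #3] market_buy(qty=7): fills=none; bids=[-] asks=[-]
After op 5 [order #4] market_buy(qty=3): fills=none; bids=[-] asks=[-]
After op 6 [order #5] limit_buy(price=95, qty=4): fills=none; bids=[#5:4@95] asks=[-]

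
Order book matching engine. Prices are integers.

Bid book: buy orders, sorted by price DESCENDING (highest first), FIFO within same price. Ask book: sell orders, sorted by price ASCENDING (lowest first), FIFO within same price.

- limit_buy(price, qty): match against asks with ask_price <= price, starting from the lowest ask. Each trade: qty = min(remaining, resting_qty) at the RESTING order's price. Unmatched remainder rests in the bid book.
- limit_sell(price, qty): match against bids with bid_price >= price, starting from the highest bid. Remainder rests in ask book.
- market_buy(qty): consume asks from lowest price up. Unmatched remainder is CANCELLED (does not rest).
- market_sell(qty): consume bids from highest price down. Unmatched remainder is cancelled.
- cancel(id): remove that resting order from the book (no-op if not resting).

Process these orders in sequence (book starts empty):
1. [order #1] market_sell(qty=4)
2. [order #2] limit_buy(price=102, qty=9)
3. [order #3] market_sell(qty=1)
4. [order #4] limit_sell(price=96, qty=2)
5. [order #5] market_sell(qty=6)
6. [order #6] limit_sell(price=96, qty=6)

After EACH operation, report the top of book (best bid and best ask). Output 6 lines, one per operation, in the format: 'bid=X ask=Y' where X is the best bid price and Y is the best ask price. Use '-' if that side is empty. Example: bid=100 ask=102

Answer: bid=- ask=-
bid=102 ask=-
bid=102 ask=-
bid=102 ask=-
bid=- ask=-
bid=- ask=96

Derivation:
After op 1 [order #1] market_sell(qty=4): fills=none; bids=[-] asks=[-]
After op 2 [order #2] limit_buy(price=102, qty=9): fills=none; bids=[#2:9@102] asks=[-]
After op 3 [order #3] market_sell(qty=1): fills=#2x#3:1@102; bids=[#2:8@102] asks=[-]
After op 4 [order #4] limit_sell(price=96, qty=2): fills=#2x#4:2@102; bids=[#2:6@102] asks=[-]
After op 5 [order #5] market_sell(qty=6): fills=#2x#5:6@102; bids=[-] asks=[-]
After op 6 [order #6] limit_sell(price=96, qty=6): fills=none; bids=[-] asks=[#6:6@96]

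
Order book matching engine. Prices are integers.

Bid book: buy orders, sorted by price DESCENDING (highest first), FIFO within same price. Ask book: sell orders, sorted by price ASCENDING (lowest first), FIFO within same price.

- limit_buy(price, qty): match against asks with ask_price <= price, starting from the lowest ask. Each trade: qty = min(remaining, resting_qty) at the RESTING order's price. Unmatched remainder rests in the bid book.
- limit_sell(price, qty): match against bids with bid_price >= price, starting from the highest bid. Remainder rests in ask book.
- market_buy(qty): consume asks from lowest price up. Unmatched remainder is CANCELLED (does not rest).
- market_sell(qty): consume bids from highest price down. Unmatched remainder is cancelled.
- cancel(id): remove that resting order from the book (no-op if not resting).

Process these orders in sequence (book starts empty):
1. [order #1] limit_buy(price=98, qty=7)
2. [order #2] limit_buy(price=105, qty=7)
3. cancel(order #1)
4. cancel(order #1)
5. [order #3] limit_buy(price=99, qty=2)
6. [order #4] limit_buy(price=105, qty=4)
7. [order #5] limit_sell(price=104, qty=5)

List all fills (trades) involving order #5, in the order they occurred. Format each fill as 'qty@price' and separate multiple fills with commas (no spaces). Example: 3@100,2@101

After op 1 [order #1] limit_buy(price=98, qty=7): fills=none; bids=[#1:7@98] asks=[-]
After op 2 [order #2] limit_buy(price=105, qty=7): fills=none; bids=[#2:7@105 #1:7@98] asks=[-]
After op 3 cancel(order #1): fills=none; bids=[#2:7@105] asks=[-]
After op 4 cancel(order #1): fills=none; bids=[#2:7@105] asks=[-]
After op 5 [order #3] limit_buy(price=99, qty=2): fills=none; bids=[#2:7@105 #3:2@99] asks=[-]
After op 6 [order #4] limit_buy(price=105, qty=4): fills=none; bids=[#2:7@105 #4:4@105 #3:2@99] asks=[-]
After op 7 [order #5] limit_sell(price=104, qty=5): fills=#2x#5:5@105; bids=[#2:2@105 #4:4@105 #3:2@99] asks=[-]

Answer: 5@105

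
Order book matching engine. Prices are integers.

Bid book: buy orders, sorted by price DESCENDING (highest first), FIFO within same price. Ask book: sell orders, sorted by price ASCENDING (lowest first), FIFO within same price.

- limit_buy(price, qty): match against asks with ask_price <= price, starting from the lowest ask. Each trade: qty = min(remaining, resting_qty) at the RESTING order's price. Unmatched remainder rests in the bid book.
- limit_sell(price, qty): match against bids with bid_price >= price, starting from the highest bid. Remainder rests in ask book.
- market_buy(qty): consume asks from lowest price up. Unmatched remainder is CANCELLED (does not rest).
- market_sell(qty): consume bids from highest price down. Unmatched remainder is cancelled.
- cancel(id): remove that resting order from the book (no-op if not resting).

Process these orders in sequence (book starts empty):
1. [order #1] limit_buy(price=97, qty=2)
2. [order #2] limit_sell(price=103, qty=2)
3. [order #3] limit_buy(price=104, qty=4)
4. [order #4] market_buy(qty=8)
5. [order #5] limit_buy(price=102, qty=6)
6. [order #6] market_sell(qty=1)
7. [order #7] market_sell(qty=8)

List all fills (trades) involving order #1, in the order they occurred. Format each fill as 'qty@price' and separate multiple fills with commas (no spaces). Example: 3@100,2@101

Answer: 1@97

Derivation:
After op 1 [order #1] limit_buy(price=97, qty=2): fills=none; bids=[#1:2@97] asks=[-]
After op 2 [order #2] limit_sell(price=103, qty=2): fills=none; bids=[#1:2@97] asks=[#2:2@103]
After op 3 [order #3] limit_buy(price=104, qty=4): fills=#3x#2:2@103; bids=[#3:2@104 #1:2@97] asks=[-]
After op 4 [order #4] market_buy(qty=8): fills=none; bids=[#3:2@104 #1:2@97] asks=[-]
After op 5 [order #5] limit_buy(price=102, qty=6): fills=none; bids=[#3:2@104 #5:6@102 #1:2@97] asks=[-]
After op 6 [order #6] market_sell(qty=1): fills=#3x#6:1@104; bids=[#3:1@104 #5:6@102 #1:2@97] asks=[-]
After op 7 [order #7] market_sell(qty=8): fills=#3x#7:1@104 #5x#7:6@102 #1x#7:1@97; bids=[#1:1@97] asks=[-]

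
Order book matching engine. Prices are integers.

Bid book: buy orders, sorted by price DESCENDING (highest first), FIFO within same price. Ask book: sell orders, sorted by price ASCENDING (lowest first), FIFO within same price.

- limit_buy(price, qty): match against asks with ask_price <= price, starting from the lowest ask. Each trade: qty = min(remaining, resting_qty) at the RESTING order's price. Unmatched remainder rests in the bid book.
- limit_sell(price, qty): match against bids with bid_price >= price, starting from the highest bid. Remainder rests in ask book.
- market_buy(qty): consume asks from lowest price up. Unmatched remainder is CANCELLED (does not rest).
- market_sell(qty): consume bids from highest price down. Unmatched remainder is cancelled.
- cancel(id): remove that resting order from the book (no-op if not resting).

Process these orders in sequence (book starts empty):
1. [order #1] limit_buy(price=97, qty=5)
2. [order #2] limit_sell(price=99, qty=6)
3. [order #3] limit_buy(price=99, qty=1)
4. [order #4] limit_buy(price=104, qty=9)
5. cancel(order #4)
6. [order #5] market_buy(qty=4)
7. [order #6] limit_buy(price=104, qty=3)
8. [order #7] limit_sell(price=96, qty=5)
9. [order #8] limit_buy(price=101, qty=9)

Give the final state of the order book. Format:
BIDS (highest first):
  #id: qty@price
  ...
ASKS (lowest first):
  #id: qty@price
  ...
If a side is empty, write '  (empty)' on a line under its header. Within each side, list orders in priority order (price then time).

Answer: BIDS (highest first):
  #8: 9@101
  #1: 3@97
ASKS (lowest first):
  (empty)

Derivation:
After op 1 [order #1] limit_buy(price=97, qty=5): fills=none; bids=[#1:5@97] asks=[-]
After op 2 [order #2] limit_sell(price=99, qty=6): fills=none; bids=[#1:5@97] asks=[#2:6@99]
After op 3 [order #3] limit_buy(price=99, qty=1): fills=#3x#2:1@99; bids=[#1:5@97] asks=[#2:5@99]
After op 4 [order #4] limit_buy(price=104, qty=9): fills=#4x#2:5@99; bids=[#4:4@104 #1:5@97] asks=[-]
After op 5 cancel(order #4): fills=none; bids=[#1:5@97] asks=[-]
After op 6 [order #5] market_buy(qty=4): fills=none; bids=[#1:5@97] asks=[-]
After op 7 [order #6] limit_buy(price=104, qty=3): fills=none; bids=[#6:3@104 #1:5@97] asks=[-]
After op 8 [order #7] limit_sell(price=96, qty=5): fills=#6x#7:3@104 #1x#7:2@97; bids=[#1:3@97] asks=[-]
After op 9 [order #8] limit_buy(price=101, qty=9): fills=none; bids=[#8:9@101 #1:3@97] asks=[-]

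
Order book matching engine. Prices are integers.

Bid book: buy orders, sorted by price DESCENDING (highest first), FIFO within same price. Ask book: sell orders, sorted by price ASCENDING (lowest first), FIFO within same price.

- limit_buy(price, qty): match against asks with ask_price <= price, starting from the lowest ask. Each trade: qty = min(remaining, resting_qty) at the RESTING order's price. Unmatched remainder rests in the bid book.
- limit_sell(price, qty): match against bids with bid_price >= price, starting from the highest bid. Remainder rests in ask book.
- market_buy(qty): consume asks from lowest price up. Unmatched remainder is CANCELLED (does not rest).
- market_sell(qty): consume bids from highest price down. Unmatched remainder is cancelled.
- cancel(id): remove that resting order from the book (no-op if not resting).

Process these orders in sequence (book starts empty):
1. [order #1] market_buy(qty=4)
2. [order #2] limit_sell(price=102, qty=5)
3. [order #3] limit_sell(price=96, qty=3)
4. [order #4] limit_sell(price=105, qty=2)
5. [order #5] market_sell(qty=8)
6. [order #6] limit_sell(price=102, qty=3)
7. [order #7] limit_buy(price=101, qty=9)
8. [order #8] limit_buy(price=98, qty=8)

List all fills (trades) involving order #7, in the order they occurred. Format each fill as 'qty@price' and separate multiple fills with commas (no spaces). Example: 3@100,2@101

After op 1 [order #1] market_buy(qty=4): fills=none; bids=[-] asks=[-]
After op 2 [order #2] limit_sell(price=102, qty=5): fills=none; bids=[-] asks=[#2:5@102]
After op 3 [order #3] limit_sell(price=96, qty=3): fills=none; bids=[-] asks=[#3:3@96 #2:5@102]
After op 4 [order #4] limit_sell(price=105, qty=2): fills=none; bids=[-] asks=[#3:3@96 #2:5@102 #4:2@105]
After op 5 [order #5] market_sell(qty=8): fills=none; bids=[-] asks=[#3:3@96 #2:5@102 #4:2@105]
After op 6 [order #6] limit_sell(price=102, qty=3): fills=none; bids=[-] asks=[#3:3@96 #2:5@102 #6:3@102 #4:2@105]
After op 7 [order #7] limit_buy(price=101, qty=9): fills=#7x#3:3@96; bids=[#7:6@101] asks=[#2:5@102 #6:3@102 #4:2@105]
After op 8 [order #8] limit_buy(price=98, qty=8): fills=none; bids=[#7:6@101 #8:8@98] asks=[#2:5@102 #6:3@102 #4:2@105]

Answer: 3@96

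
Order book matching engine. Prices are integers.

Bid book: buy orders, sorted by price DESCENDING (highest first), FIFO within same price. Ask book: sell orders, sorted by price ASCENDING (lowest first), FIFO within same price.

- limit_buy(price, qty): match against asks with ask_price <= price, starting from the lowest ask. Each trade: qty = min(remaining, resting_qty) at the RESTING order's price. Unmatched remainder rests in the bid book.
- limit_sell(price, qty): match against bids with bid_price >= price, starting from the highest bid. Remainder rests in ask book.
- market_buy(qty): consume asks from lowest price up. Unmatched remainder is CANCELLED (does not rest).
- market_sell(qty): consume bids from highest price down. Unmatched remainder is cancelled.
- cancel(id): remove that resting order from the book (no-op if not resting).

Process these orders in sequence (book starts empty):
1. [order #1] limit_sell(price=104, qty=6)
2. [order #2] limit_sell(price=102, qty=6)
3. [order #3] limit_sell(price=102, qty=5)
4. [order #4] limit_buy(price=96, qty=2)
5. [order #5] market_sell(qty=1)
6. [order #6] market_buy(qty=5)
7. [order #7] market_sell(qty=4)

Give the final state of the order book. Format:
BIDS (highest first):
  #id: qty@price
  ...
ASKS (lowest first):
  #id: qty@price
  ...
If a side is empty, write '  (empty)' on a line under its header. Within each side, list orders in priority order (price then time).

After op 1 [order #1] limit_sell(price=104, qty=6): fills=none; bids=[-] asks=[#1:6@104]
After op 2 [order #2] limit_sell(price=102, qty=6): fills=none; bids=[-] asks=[#2:6@102 #1:6@104]
After op 3 [order #3] limit_sell(price=102, qty=5): fills=none; bids=[-] asks=[#2:6@102 #3:5@102 #1:6@104]
After op 4 [order #4] limit_buy(price=96, qty=2): fills=none; bids=[#4:2@96] asks=[#2:6@102 #3:5@102 #1:6@104]
After op 5 [order #5] market_sell(qty=1): fills=#4x#5:1@96; bids=[#4:1@96] asks=[#2:6@102 #3:5@102 #1:6@104]
After op 6 [order #6] market_buy(qty=5): fills=#6x#2:5@102; bids=[#4:1@96] asks=[#2:1@102 #3:5@102 #1:6@104]
After op 7 [order #7] market_sell(qty=4): fills=#4x#7:1@96; bids=[-] asks=[#2:1@102 #3:5@102 #1:6@104]

Answer: BIDS (highest first):
  (empty)
ASKS (lowest first):
  #2: 1@102
  #3: 5@102
  #1: 6@104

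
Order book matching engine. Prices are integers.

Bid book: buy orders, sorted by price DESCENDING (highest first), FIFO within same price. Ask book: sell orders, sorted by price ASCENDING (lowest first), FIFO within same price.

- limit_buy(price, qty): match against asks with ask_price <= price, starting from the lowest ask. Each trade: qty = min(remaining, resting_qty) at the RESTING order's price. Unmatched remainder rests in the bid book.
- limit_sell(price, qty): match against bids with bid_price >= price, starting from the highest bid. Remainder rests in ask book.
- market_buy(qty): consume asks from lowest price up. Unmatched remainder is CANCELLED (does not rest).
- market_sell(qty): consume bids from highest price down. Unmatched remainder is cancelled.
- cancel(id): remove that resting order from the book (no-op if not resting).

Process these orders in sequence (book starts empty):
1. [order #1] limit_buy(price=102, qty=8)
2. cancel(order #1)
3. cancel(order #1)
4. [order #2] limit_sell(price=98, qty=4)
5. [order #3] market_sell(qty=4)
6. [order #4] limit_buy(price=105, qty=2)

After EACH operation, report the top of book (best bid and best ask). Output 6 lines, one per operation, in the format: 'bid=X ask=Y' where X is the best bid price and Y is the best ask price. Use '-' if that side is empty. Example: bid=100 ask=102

After op 1 [order #1] limit_buy(price=102, qty=8): fills=none; bids=[#1:8@102] asks=[-]
After op 2 cancel(order #1): fills=none; bids=[-] asks=[-]
After op 3 cancel(order #1): fills=none; bids=[-] asks=[-]
After op 4 [order #2] limit_sell(price=98, qty=4): fills=none; bids=[-] asks=[#2:4@98]
After op 5 [order #3] market_sell(qty=4): fills=none; bids=[-] asks=[#2:4@98]
After op 6 [order #4] limit_buy(price=105, qty=2): fills=#4x#2:2@98; bids=[-] asks=[#2:2@98]

Answer: bid=102 ask=-
bid=- ask=-
bid=- ask=-
bid=- ask=98
bid=- ask=98
bid=- ask=98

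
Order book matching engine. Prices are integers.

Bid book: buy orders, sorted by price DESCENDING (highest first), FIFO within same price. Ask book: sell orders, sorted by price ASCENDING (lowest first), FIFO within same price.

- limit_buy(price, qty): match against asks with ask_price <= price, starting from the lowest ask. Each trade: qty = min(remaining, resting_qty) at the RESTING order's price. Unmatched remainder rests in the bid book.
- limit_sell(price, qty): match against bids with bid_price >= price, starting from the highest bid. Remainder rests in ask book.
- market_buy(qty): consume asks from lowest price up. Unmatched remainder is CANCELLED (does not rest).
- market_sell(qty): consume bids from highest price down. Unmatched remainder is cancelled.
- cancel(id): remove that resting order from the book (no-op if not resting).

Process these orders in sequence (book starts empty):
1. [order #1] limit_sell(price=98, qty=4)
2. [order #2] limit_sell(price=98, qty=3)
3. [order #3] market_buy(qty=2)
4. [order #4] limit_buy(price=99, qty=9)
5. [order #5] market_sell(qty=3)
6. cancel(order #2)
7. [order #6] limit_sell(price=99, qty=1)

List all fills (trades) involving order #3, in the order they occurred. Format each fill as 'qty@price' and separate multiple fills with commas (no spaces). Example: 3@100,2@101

Answer: 2@98

Derivation:
After op 1 [order #1] limit_sell(price=98, qty=4): fills=none; bids=[-] asks=[#1:4@98]
After op 2 [order #2] limit_sell(price=98, qty=3): fills=none; bids=[-] asks=[#1:4@98 #2:3@98]
After op 3 [order #3] market_buy(qty=2): fills=#3x#1:2@98; bids=[-] asks=[#1:2@98 #2:3@98]
After op 4 [order #4] limit_buy(price=99, qty=9): fills=#4x#1:2@98 #4x#2:3@98; bids=[#4:4@99] asks=[-]
After op 5 [order #5] market_sell(qty=3): fills=#4x#5:3@99; bids=[#4:1@99] asks=[-]
After op 6 cancel(order #2): fills=none; bids=[#4:1@99] asks=[-]
After op 7 [order #6] limit_sell(price=99, qty=1): fills=#4x#6:1@99; bids=[-] asks=[-]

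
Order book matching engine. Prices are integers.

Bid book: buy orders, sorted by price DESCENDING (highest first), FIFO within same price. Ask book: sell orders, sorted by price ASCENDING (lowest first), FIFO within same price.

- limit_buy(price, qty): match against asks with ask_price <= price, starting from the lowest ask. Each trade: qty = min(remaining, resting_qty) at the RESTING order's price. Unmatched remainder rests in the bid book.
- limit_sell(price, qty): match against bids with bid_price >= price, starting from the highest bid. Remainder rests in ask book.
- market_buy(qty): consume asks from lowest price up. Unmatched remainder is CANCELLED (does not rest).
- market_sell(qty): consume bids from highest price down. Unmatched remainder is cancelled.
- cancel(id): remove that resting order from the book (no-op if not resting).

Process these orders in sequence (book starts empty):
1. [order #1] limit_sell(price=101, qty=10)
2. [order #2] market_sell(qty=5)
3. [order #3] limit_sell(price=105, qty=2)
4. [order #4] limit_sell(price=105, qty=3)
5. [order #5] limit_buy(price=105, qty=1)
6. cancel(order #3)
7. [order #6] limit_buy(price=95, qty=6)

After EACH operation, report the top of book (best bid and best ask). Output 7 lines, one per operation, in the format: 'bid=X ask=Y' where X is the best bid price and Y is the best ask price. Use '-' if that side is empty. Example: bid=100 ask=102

Answer: bid=- ask=101
bid=- ask=101
bid=- ask=101
bid=- ask=101
bid=- ask=101
bid=- ask=101
bid=95 ask=101

Derivation:
After op 1 [order #1] limit_sell(price=101, qty=10): fills=none; bids=[-] asks=[#1:10@101]
After op 2 [order #2] market_sell(qty=5): fills=none; bids=[-] asks=[#1:10@101]
After op 3 [order #3] limit_sell(price=105, qty=2): fills=none; bids=[-] asks=[#1:10@101 #3:2@105]
After op 4 [order #4] limit_sell(price=105, qty=3): fills=none; bids=[-] asks=[#1:10@101 #3:2@105 #4:3@105]
After op 5 [order #5] limit_buy(price=105, qty=1): fills=#5x#1:1@101; bids=[-] asks=[#1:9@101 #3:2@105 #4:3@105]
After op 6 cancel(order #3): fills=none; bids=[-] asks=[#1:9@101 #4:3@105]
After op 7 [order #6] limit_buy(price=95, qty=6): fills=none; bids=[#6:6@95] asks=[#1:9@101 #4:3@105]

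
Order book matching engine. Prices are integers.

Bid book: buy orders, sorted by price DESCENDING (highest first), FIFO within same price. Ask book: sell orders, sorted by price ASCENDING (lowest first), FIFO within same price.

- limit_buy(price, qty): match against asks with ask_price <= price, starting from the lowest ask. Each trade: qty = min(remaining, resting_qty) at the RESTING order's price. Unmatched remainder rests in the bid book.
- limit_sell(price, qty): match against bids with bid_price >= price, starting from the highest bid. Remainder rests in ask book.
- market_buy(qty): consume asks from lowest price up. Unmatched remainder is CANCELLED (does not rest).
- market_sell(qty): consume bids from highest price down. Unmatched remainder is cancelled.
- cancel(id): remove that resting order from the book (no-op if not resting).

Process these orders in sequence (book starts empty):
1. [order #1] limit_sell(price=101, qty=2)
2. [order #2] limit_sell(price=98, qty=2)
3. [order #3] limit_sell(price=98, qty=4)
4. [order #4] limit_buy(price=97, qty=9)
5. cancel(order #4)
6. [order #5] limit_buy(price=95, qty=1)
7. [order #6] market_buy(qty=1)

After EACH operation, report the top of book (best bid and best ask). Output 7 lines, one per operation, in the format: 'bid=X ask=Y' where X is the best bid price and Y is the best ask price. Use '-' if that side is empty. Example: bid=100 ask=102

Answer: bid=- ask=101
bid=- ask=98
bid=- ask=98
bid=97 ask=98
bid=- ask=98
bid=95 ask=98
bid=95 ask=98

Derivation:
After op 1 [order #1] limit_sell(price=101, qty=2): fills=none; bids=[-] asks=[#1:2@101]
After op 2 [order #2] limit_sell(price=98, qty=2): fills=none; bids=[-] asks=[#2:2@98 #1:2@101]
After op 3 [order #3] limit_sell(price=98, qty=4): fills=none; bids=[-] asks=[#2:2@98 #3:4@98 #1:2@101]
After op 4 [order #4] limit_buy(price=97, qty=9): fills=none; bids=[#4:9@97] asks=[#2:2@98 #3:4@98 #1:2@101]
After op 5 cancel(order #4): fills=none; bids=[-] asks=[#2:2@98 #3:4@98 #1:2@101]
After op 6 [order #5] limit_buy(price=95, qty=1): fills=none; bids=[#5:1@95] asks=[#2:2@98 #3:4@98 #1:2@101]
After op 7 [order #6] market_buy(qty=1): fills=#6x#2:1@98; bids=[#5:1@95] asks=[#2:1@98 #3:4@98 #1:2@101]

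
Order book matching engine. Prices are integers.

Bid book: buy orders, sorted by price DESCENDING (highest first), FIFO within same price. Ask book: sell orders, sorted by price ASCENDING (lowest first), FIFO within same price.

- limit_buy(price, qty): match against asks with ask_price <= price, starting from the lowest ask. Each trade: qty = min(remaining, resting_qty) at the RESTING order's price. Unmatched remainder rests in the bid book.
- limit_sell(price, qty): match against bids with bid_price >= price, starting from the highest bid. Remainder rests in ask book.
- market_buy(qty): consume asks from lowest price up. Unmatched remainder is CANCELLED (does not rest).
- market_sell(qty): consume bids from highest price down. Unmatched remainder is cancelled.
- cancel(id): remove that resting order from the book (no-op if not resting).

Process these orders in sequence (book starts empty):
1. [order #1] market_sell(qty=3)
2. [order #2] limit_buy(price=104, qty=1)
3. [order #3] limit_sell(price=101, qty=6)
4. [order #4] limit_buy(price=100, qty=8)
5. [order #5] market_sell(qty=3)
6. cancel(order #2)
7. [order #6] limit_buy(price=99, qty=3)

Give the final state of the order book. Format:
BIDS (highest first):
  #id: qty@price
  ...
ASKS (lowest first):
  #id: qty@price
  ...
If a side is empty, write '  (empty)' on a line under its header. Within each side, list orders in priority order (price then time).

Answer: BIDS (highest first):
  #4: 5@100
  #6: 3@99
ASKS (lowest first):
  #3: 5@101

Derivation:
After op 1 [order #1] market_sell(qty=3): fills=none; bids=[-] asks=[-]
After op 2 [order #2] limit_buy(price=104, qty=1): fills=none; bids=[#2:1@104] asks=[-]
After op 3 [order #3] limit_sell(price=101, qty=6): fills=#2x#3:1@104; bids=[-] asks=[#3:5@101]
After op 4 [order #4] limit_buy(price=100, qty=8): fills=none; bids=[#4:8@100] asks=[#3:5@101]
After op 5 [order #5] market_sell(qty=3): fills=#4x#5:3@100; bids=[#4:5@100] asks=[#3:5@101]
After op 6 cancel(order #2): fills=none; bids=[#4:5@100] asks=[#3:5@101]
After op 7 [order #6] limit_buy(price=99, qty=3): fills=none; bids=[#4:5@100 #6:3@99] asks=[#3:5@101]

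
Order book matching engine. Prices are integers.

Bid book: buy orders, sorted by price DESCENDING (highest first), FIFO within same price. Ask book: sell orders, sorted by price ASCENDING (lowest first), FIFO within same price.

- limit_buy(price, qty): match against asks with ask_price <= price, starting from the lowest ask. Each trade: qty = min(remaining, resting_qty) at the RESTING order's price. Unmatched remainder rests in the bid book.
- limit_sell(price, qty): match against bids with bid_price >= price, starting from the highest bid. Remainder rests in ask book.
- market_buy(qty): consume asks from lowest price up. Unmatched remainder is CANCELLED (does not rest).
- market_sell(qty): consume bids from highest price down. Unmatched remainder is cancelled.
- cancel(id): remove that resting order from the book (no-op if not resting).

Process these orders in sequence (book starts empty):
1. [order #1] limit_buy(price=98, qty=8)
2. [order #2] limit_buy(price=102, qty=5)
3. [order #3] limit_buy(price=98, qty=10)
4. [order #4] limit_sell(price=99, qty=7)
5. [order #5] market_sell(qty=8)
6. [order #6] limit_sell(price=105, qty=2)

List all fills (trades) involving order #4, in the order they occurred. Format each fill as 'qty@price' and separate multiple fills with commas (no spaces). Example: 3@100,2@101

After op 1 [order #1] limit_buy(price=98, qty=8): fills=none; bids=[#1:8@98] asks=[-]
After op 2 [order #2] limit_buy(price=102, qty=5): fills=none; bids=[#2:5@102 #1:8@98] asks=[-]
After op 3 [order #3] limit_buy(price=98, qty=10): fills=none; bids=[#2:5@102 #1:8@98 #3:10@98] asks=[-]
After op 4 [order #4] limit_sell(price=99, qty=7): fills=#2x#4:5@102; bids=[#1:8@98 #3:10@98] asks=[#4:2@99]
After op 5 [order #5] market_sell(qty=8): fills=#1x#5:8@98; bids=[#3:10@98] asks=[#4:2@99]
After op 6 [order #6] limit_sell(price=105, qty=2): fills=none; bids=[#3:10@98] asks=[#4:2@99 #6:2@105]

Answer: 5@102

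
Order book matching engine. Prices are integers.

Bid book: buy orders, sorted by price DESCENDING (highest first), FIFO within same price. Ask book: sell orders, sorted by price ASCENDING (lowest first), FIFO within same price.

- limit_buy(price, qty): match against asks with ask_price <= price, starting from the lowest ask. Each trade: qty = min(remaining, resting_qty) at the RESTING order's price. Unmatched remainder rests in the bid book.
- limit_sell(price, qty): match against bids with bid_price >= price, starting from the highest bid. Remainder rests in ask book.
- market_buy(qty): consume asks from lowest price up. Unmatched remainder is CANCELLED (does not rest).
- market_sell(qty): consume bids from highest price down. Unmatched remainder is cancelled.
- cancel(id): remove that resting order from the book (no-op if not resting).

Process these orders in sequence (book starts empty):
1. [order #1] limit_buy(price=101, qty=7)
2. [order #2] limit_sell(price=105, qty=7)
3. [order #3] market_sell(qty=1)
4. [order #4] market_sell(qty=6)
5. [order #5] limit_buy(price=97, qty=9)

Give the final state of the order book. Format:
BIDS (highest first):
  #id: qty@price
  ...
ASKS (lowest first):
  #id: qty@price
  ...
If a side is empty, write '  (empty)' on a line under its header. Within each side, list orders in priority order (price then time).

After op 1 [order #1] limit_buy(price=101, qty=7): fills=none; bids=[#1:7@101] asks=[-]
After op 2 [order #2] limit_sell(price=105, qty=7): fills=none; bids=[#1:7@101] asks=[#2:7@105]
After op 3 [order #3] market_sell(qty=1): fills=#1x#3:1@101; bids=[#1:6@101] asks=[#2:7@105]
After op 4 [order #4] market_sell(qty=6): fills=#1x#4:6@101; bids=[-] asks=[#2:7@105]
After op 5 [order #5] limit_buy(price=97, qty=9): fills=none; bids=[#5:9@97] asks=[#2:7@105]

Answer: BIDS (highest first):
  #5: 9@97
ASKS (lowest first):
  #2: 7@105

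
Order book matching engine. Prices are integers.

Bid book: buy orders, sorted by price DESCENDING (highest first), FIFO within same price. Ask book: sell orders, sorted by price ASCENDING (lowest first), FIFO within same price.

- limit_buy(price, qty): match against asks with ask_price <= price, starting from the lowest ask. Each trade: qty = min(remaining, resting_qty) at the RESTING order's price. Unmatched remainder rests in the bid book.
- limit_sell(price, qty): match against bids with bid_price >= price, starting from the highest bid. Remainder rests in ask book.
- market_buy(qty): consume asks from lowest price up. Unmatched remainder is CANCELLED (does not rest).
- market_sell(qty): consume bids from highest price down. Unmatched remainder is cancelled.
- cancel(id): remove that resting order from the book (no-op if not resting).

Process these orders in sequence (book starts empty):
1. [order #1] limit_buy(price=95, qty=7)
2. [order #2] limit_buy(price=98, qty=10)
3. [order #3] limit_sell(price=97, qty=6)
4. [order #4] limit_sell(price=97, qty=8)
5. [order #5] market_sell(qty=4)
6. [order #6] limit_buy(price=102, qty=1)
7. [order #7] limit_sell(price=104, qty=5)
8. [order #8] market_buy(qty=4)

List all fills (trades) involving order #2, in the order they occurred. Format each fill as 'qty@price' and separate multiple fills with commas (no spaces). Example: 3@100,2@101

Answer: 6@98,4@98

Derivation:
After op 1 [order #1] limit_buy(price=95, qty=7): fills=none; bids=[#1:7@95] asks=[-]
After op 2 [order #2] limit_buy(price=98, qty=10): fills=none; bids=[#2:10@98 #1:7@95] asks=[-]
After op 3 [order #3] limit_sell(price=97, qty=6): fills=#2x#3:6@98; bids=[#2:4@98 #1:7@95] asks=[-]
After op 4 [order #4] limit_sell(price=97, qty=8): fills=#2x#4:4@98; bids=[#1:7@95] asks=[#4:4@97]
After op 5 [order #5] market_sell(qty=4): fills=#1x#5:4@95; bids=[#1:3@95] asks=[#4:4@97]
After op 6 [order #6] limit_buy(price=102, qty=1): fills=#6x#4:1@97; bids=[#1:3@95] asks=[#4:3@97]
After op 7 [order #7] limit_sell(price=104, qty=5): fills=none; bids=[#1:3@95] asks=[#4:3@97 #7:5@104]
After op 8 [order #8] market_buy(qty=4): fills=#8x#4:3@97 #8x#7:1@104; bids=[#1:3@95] asks=[#7:4@104]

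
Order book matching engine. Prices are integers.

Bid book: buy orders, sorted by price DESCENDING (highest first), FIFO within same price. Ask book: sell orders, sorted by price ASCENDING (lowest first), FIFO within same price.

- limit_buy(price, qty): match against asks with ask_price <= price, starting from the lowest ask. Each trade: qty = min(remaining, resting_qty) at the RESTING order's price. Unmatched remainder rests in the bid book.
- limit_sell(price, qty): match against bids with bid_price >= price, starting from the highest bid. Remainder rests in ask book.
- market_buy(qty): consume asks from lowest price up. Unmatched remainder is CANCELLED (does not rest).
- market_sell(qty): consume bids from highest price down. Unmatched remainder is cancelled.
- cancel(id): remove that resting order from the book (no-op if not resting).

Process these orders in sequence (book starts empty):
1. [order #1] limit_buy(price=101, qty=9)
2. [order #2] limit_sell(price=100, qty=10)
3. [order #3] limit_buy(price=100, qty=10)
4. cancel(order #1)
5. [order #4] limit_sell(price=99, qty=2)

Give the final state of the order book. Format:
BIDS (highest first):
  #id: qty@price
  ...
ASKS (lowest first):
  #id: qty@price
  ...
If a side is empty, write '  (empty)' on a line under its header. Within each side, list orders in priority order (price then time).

After op 1 [order #1] limit_buy(price=101, qty=9): fills=none; bids=[#1:9@101] asks=[-]
After op 2 [order #2] limit_sell(price=100, qty=10): fills=#1x#2:9@101; bids=[-] asks=[#2:1@100]
After op 3 [order #3] limit_buy(price=100, qty=10): fills=#3x#2:1@100; bids=[#3:9@100] asks=[-]
After op 4 cancel(order #1): fills=none; bids=[#3:9@100] asks=[-]
After op 5 [order #4] limit_sell(price=99, qty=2): fills=#3x#4:2@100; bids=[#3:7@100] asks=[-]

Answer: BIDS (highest first):
  #3: 7@100
ASKS (lowest first):
  (empty)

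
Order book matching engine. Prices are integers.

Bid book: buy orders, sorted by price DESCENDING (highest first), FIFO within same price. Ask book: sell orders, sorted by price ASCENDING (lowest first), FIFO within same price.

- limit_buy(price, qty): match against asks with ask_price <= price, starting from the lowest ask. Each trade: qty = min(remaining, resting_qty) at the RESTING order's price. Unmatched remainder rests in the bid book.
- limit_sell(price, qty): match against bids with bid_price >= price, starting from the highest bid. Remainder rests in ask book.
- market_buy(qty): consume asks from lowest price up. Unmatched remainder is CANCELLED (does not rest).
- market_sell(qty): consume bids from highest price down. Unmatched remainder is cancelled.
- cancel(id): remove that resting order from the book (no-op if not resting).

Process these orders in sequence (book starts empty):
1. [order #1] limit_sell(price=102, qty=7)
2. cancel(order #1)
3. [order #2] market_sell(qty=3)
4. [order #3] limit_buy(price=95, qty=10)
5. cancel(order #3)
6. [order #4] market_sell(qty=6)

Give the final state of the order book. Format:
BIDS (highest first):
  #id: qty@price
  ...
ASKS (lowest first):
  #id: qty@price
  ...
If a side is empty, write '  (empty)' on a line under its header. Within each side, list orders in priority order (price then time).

After op 1 [order #1] limit_sell(price=102, qty=7): fills=none; bids=[-] asks=[#1:7@102]
After op 2 cancel(order #1): fills=none; bids=[-] asks=[-]
After op 3 [order #2] market_sell(qty=3): fills=none; bids=[-] asks=[-]
After op 4 [order #3] limit_buy(price=95, qty=10): fills=none; bids=[#3:10@95] asks=[-]
After op 5 cancel(order #3): fills=none; bids=[-] asks=[-]
After op 6 [order #4] market_sell(qty=6): fills=none; bids=[-] asks=[-]

Answer: BIDS (highest first):
  (empty)
ASKS (lowest first):
  (empty)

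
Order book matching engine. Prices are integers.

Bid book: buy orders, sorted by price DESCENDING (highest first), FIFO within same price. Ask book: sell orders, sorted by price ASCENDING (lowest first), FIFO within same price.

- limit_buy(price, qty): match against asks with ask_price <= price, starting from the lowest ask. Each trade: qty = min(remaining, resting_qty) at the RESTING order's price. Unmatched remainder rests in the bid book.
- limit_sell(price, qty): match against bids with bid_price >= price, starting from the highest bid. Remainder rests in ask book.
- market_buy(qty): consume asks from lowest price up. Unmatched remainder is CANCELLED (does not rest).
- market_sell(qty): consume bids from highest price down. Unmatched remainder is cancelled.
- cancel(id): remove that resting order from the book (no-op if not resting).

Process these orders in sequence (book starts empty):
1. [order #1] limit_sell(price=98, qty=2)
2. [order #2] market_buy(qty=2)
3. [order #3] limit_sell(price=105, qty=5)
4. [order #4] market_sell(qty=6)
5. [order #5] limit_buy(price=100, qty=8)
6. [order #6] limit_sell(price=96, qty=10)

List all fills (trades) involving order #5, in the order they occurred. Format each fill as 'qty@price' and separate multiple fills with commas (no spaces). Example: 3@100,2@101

After op 1 [order #1] limit_sell(price=98, qty=2): fills=none; bids=[-] asks=[#1:2@98]
After op 2 [order #2] market_buy(qty=2): fills=#2x#1:2@98; bids=[-] asks=[-]
After op 3 [order #3] limit_sell(price=105, qty=5): fills=none; bids=[-] asks=[#3:5@105]
After op 4 [order #4] market_sell(qty=6): fills=none; bids=[-] asks=[#3:5@105]
After op 5 [order #5] limit_buy(price=100, qty=8): fills=none; bids=[#5:8@100] asks=[#3:5@105]
After op 6 [order #6] limit_sell(price=96, qty=10): fills=#5x#6:8@100; bids=[-] asks=[#6:2@96 #3:5@105]

Answer: 8@100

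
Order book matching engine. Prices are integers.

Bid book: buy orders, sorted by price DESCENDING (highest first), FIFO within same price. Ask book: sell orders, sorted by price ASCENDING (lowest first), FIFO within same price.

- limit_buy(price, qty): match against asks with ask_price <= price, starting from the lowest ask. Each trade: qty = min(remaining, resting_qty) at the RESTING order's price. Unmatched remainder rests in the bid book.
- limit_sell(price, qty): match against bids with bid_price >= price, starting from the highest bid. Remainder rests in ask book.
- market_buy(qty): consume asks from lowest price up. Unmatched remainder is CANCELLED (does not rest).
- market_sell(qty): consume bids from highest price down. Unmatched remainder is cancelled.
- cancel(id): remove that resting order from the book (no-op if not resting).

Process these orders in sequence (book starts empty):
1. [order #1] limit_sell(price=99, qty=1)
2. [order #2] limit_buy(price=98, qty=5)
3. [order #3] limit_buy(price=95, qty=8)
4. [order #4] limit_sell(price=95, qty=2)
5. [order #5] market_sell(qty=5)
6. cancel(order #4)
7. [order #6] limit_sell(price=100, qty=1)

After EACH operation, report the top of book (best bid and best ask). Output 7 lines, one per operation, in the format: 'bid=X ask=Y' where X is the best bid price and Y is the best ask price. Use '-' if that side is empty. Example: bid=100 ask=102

Answer: bid=- ask=99
bid=98 ask=99
bid=98 ask=99
bid=98 ask=99
bid=95 ask=99
bid=95 ask=99
bid=95 ask=99

Derivation:
After op 1 [order #1] limit_sell(price=99, qty=1): fills=none; bids=[-] asks=[#1:1@99]
After op 2 [order #2] limit_buy(price=98, qty=5): fills=none; bids=[#2:5@98] asks=[#1:1@99]
After op 3 [order #3] limit_buy(price=95, qty=8): fills=none; bids=[#2:5@98 #3:8@95] asks=[#1:1@99]
After op 4 [order #4] limit_sell(price=95, qty=2): fills=#2x#4:2@98; bids=[#2:3@98 #3:8@95] asks=[#1:1@99]
After op 5 [order #5] market_sell(qty=5): fills=#2x#5:3@98 #3x#5:2@95; bids=[#3:6@95] asks=[#1:1@99]
After op 6 cancel(order #4): fills=none; bids=[#3:6@95] asks=[#1:1@99]
After op 7 [order #6] limit_sell(price=100, qty=1): fills=none; bids=[#3:6@95] asks=[#1:1@99 #6:1@100]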